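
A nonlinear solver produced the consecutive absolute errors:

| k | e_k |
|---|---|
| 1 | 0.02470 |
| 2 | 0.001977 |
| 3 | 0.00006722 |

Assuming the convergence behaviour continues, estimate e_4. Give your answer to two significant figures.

First estimate the order: p ≈ ln(e_3/e_2) / ln(e_2/e_1) = ln(0.00006722/0.001977)/ln(0.001977/0.02470) = ln(0.034001)/ln(0.0800405) ≈ 1.3390.
Then e_4 ≈ e_3·(e_3/e_2)^p = 0.00006722·(0.034001)^1.3390 = 0.00006722·0.0108061 ≈ 7.264e-07.

7.3e-7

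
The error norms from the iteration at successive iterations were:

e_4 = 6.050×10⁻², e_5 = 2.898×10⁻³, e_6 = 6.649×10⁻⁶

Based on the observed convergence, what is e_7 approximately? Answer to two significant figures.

3.5e-11

First estimate the order: p ≈ ln(e_6/e_5) / ln(e_5/e_4) = ln(6.649×10⁻⁶/2.898×10⁻³)/ln(2.898×10⁻³/6.050×10⁻²) = ln(0.00229434)/ln(0.0479008) ≈ 2.0000.
Then e_7 ≈ e_6·(e_6/e_5)^p = 6.649×10⁻⁶·(0.00229434)^2.0000 = 6.649×10⁻⁶·5.264e-06 ≈ 3.5e-11.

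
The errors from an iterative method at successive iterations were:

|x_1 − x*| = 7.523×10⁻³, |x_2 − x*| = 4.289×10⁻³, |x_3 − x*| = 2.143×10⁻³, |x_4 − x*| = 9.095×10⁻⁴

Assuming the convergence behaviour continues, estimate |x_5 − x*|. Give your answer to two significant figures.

3.2e-4

First estimate the order: p ≈ ln(|x_4 − x*|/|x_3 − x*|) / ln(|x_3 − x*|/|x_2 − x*|) = ln(9.095×10⁻⁴/2.143×10⁻³)/ln(2.143×10⁻³/4.289×10⁻³) = ln(0.424405)/ln(0.49965) ≈ 1.2352.
Then |x_5 − x*| ≈ |x_4 − x*|·(|x_4 − x*|/|x_3 − x*|)^p = 9.095×10⁻⁴·(0.424405)^1.2352 = 9.095×10⁻⁴·0.346924 ≈ 0.0003155.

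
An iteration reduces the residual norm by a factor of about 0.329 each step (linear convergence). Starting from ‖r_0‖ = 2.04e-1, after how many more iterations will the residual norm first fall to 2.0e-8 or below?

15

After k steps, ‖r_k‖ ≈ 2.04e-1·0.329^k.
Need 0.329^k ≤ 2.0e-8/2.04e-1 = 9.80392e-08.
k ≥ ln(9.80392e-08)/ln(0.329) = -16.1379/-1.11170 = 14.516.
Smallest integer k = 15.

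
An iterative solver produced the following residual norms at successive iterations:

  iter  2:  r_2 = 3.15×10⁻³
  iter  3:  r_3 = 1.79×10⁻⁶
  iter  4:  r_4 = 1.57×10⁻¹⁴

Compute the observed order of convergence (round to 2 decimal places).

2.48

p ≈ ln(r_4/r_3) / ln(r_3/r_2)
  = ln(1.57×10⁻¹⁴/1.79×10⁻⁶) / ln(1.79×10⁻⁶/3.15×10⁻³)
  = ln(8.77095e-09) / ln(0.000568254)
  = -18.55182 / -7.47294 ≈ 2.48253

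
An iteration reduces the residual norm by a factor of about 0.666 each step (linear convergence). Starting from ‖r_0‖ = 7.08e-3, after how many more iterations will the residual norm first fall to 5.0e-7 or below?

24

After k steps, ‖r_k‖ ≈ 7.08e-3·0.666^k.
Need 0.666^k ≤ 5.0e-7/7.08e-3 = 7.06215e-05.
k ≥ ln(7.06215e-05)/ln(0.666) = -9.5582/-0.40647 = 23.515.
Smallest integer k = 24.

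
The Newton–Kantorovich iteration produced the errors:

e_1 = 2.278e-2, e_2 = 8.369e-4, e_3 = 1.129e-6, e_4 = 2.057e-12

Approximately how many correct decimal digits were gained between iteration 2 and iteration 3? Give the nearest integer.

Digits gained ≈ log₁₀(e_2/e_3) = log₁₀(8.369e-4/1.129e-6) = log₁₀(741.275) ≈ 2.870.

3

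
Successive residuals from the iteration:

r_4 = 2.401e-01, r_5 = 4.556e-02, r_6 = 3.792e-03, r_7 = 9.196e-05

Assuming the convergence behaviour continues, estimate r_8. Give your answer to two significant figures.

First estimate the order: p ≈ ln(r_7/r_6) / ln(r_6/r_5) = ln(9.196e-05/3.792e-03)/ln(3.792e-03/4.556e-02) = ln(0.0242511)/ln(0.0832309) ≈ 1.4960.
Then r_8 ≈ r_7·(r_7/r_6)^p = 9.196e-05·(0.0242511)^1.4960 = 9.196e-05·0.00383317 ≈ 3.525e-07.

3.5e-7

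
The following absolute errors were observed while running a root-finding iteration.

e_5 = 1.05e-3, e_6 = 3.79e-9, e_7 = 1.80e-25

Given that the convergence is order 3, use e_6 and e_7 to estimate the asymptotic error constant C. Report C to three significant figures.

3.31

C ≈ e_7 / e_6^3
  = 1.80e-25 / (3.79e-9)^3
  = 1.80e-25 / 5.44399e-26 ≈ 3.3064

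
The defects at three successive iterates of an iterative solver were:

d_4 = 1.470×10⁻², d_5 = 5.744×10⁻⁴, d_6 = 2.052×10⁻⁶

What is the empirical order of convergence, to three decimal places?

1.738

p ≈ ln(d_6/d_5) / ln(d_5/d_4)
  = ln(2.052×10⁻⁶/5.744×10⁻⁴) / ln(5.744×10⁻⁴/1.470×10⁻²)
  = ln(0.00357242) / ln(0.0390748)
  = -5.634512 / -3.242278 ≈ 1.737825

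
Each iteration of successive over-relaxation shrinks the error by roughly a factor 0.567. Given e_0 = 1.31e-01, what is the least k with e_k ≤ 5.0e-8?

After k steps, e_k ≈ 1.31e-01·0.567^k.
Need 0.567^k ≤ 5.0e-8/1.31e-01 = 3.81679e-07.
k ≥ ln(3.81679e-07)/ln(0.567) = -14.7787/-0.56740 = 26.046.
Smallest integer k = 27.

27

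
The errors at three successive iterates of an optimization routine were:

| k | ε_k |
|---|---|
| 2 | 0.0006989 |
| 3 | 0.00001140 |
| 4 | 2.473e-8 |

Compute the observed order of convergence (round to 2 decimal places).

1.49

p ≈ ln(ε_4/ε_3) / ln(ε_3/ε_2)
  = ln(2.473e-8/0.00001140) / ln(0.00001140/0.0006989)
  = ln(0.0021693) / ln(0.0163113)
  = -6.13335 / -4.11590 ≈ 1.49016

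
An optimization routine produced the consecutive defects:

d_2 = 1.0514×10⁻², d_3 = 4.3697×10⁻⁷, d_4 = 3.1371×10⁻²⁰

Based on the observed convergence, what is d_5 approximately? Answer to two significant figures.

1.2e-59

First estimate the order: p ≈ ln(d_4/d_3) / ln(d_3/d_2) = ln(3.1371×10⁻²⁰/4.3697×10⁻⁷)/ln(4.3697×10⁻⁷/1.0514×10⁻²) = ln(7.17921e-14)/ln(4.15608e-05) ≈ 3.0000.
Then d_5 ≈ d_4·(d_4/d_3)^p = 3.1371×10⁻²⁰·(7.17921e-14)^3.0000 = 3.1371×10⁻²⁰·3.70024e-40 ≈ 1.161e-59.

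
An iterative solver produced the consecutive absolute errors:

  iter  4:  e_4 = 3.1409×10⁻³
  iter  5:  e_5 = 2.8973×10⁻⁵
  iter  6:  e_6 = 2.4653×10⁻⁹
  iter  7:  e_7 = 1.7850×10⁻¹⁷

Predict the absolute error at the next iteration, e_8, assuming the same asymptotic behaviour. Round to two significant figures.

First estimate the order: p ≈ ln(e_7/e_6) / ln(e_6/e_5) = ln(1.7850×10⁻¹⁷/2.4653×10⁻⁹)/ln(2.4653×10⁻⁹/2.8973×10⁻⁵) = ln(7.2405e-09)/ln(8.50896e-05) ≈ 2.0000.
Then e_8 ≈ e_7·(e_7/e_6)^p = 1.7850×10⁻¹⁷·(7.2405e-09)^2.0000 = 1.7850×10⁻¹⁷·5.24248e-17 ≈ 9.358e-34.

9.4e-34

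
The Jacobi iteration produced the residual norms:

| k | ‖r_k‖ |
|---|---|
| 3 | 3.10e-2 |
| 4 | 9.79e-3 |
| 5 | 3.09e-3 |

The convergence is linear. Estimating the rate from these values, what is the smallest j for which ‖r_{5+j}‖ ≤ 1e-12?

19

Rate ρ ≈ ‖r_5‖/‖r_4‖ = 3.09e-3/9.79e-3 = 0.3156.
After j more steps, ‖r_{5+j}‖ ≈ 3.09e-3·ρ^j; need ρ^j ≤ 1e-12/3.09e-3 = 3.23625e-10.
j ≥ ln(3.23625e-10)/ln(0.3156) = -21.8514/-1.15328 = 18.947.
So 19 more iterations are needed.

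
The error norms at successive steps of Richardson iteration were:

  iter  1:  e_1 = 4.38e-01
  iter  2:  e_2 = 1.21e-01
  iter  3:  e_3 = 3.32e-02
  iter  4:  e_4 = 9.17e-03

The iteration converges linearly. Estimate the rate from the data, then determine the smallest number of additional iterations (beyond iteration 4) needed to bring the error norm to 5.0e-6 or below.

Rate ρ ≈ e_4/e_3 = 9.17e-03/3.32e-02 = 0.2762.
After j more steps, e_{4+j} ≈ 9.17e-03·ρ^j; need ρ^j ≤ 5.0e-6/9.17e-03 = 0.000545256.
j ≥ ln(0.000545256)/ln(0.2762) = -7.5143/-1.28663 = 5.840.
So 6 more iterations are needed.

6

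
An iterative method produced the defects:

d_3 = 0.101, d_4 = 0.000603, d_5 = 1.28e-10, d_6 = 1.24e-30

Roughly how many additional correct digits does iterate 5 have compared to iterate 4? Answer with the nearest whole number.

7

Digits gained ≈ log₁₀(d_4/d_5) = log₁₀(0.000603/1.28e-10) = log₁₀(4.71094e+06) ≈ 6.673.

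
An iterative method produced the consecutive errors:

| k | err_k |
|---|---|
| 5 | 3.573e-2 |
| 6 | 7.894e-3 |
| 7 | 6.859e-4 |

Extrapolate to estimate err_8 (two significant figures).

First estimate the order: p ≈ ln(err_7/err_6) / ln(err_6/err_5) = ln(6.859e-4/7.894e-3)/ln(7.894e-3/3.573e-2) = ln(0.0868888)/ln(0.220935) ≈ 1.6181.
Then err_8 ≈ err_7·(err_7/err_6)^p = 6.859e-4·(0.0868888)^1.6181 = 6.859e-4·0.0191928 ≈ 1.316e-05.

1.3e-5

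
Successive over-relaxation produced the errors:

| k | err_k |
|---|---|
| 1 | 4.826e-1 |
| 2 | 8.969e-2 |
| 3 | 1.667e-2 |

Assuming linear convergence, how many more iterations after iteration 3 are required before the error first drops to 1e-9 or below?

Rate ρ ≈ err_3/err_2 = 1.667e-2/8.969e-2 = 0.1859.
After j more steps, err_{3+j} ≈ 1.667e-2·ρ^j; need ρ^j ≤ 1e-9/1.667e-2 = 5.9988e-08.
j ≥ ln(5.9988e-08)/ln(0.1859) = -16.6291/-1.68255 = 9.883.
So 10 more iterations are needed.

10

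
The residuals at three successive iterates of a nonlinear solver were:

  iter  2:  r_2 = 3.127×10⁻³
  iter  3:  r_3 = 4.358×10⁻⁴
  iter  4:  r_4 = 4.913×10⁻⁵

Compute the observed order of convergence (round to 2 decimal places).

p ≈ ln(r_4/r_3) / ln(r_3/r_2)
  = ln(4.913×10⁻⁵/4.358×10⁻⁴) / ln(4.358×10⁻⁴/3.127×10⁻³)
  = ln(0.112735) / ln(0.139367)
  = -2.18272 / -1.97064 ≈ 1.10762

1.11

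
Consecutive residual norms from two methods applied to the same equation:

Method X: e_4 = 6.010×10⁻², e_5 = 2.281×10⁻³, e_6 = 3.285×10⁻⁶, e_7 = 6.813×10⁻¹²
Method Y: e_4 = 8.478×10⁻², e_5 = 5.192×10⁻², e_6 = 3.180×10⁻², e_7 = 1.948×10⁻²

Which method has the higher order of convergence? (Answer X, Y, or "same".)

Method X: p ≈ ln(6.813×10⁻¹²/3.285×10⁻⁶)/ln(3.285×10⁻⁶/2.281×10⁻³) ≈ 2.00.
Method Y: p ≈ ln(1.948×10⁻²/3.180×10⁻²)/ln(3.180×10⁻²/5.192×10⁻²) ≈ 1.00.
Method X has the higher order (≈2.0 vs ≈1.0).

X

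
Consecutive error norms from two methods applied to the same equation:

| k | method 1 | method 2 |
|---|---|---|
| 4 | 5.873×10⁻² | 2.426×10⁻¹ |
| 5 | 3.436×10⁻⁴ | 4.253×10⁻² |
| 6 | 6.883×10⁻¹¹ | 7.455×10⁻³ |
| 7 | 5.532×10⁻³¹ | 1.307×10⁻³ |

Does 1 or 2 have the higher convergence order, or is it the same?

1

Method 1: p ≈ ln(5.532×10⁻³¹/6.883×10⁻¹¹)/ln(6.883×10⁻¹¹/3.436×10⁻⁴) ≈ 3.00.
Method 2: p ≈ ln(1.307×10⁻³/7.455×10⁻³)/ln(7.455×10⁻³/4.253×10⁻²) ≈ 1.00.
Method 1 has the higher order (≈3.0 vs ≈1.0).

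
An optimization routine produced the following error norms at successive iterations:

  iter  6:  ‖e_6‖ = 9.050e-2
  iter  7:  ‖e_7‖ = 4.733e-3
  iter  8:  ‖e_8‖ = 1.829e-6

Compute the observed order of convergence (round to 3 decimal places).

p ≈ ln(‖e_8‖/‖e_7‖) / ln(‖e_7‖/‖e_6‖)
  = ln(1.829e-6/4.733e-3) / ln(4.733e-3/9.050e-2)
  = ln(0.000386436) / ln(0.0522983)
  = -7.858544 / -2.950791 ≈ 2.663199

2.663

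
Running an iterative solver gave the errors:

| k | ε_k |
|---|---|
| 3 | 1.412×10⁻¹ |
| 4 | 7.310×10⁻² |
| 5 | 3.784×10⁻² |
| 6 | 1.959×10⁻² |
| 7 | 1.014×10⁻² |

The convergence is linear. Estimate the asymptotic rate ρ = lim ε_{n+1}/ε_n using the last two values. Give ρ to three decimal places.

ρ ≈ ε_7/ε_6 = 1.014×10⁻²/1.959×10⁻² = 0.51761

0.518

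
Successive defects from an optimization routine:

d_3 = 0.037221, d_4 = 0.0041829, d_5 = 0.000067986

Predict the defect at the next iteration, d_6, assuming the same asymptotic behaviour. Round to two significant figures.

2.9e-8

First estimate the order: p ≈ ln(d_5/d_4) / ln(d_4/d_3) = ln(0.000067986/0.0041829)/ln(0.0041829/0.037221) = ln(0.0162533)/ln(0.11238) ≈ 1.8846.
Then d_6 ≈ d_5·(d_5/d_4)^p = 0.000067986·(0.0162533)^1.8846 = 0.000067986·0.000424953 ≈ 2.889e-08.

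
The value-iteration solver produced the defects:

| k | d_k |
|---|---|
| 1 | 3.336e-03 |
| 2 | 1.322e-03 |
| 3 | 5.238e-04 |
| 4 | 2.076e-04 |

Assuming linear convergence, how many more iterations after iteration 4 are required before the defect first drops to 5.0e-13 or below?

Rate ρ ≈ d_4/d_3 = 2.076e-04/5.238e-04 = 0.3963.
After j more steps, d_{4+j} ≈ 2.076e-04·ρ^j; need ρ^j ≤ 5.0e-13/2.076e-04 = 2.40848e-09.
j ≥ ln(2.40848e-09)/ln(0.3963) = -19.8443/-0.92558 = 21.440.
So 22 more iterations are needed.

22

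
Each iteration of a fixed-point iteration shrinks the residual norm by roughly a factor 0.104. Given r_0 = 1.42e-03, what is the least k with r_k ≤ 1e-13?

11

After k steps, r_k ≈ 1.42e-03·0.104^k.
Need 0.104^k ≤ 1e-13/1.42e-03 = 7.04225e-11.
k ≥ ln(7.04225e-11)/ln(0.104) = -23.3765/-2.26336 = 10.328.
Smallest integer k = 11.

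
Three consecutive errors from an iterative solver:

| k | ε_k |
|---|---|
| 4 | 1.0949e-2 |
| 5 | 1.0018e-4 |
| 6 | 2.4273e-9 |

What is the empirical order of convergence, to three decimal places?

p ≈ ln(ε_6/ε_5) / ln(ε_5/ε_4)
  = ln(2.4273e-9/1.0018e-4) / ln(1.0018e-4/1.0949e-2)
  = ln(2.42294e-05) / ln(0.00914969)
  = -10.627944 / -4.694035 ≈ 2.264138

2.264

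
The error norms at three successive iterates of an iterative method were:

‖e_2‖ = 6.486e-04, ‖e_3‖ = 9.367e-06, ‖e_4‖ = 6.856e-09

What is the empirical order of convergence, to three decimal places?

1.704

p ≈ ln(‖e_4‖/‖e_3‖) / ln(‖e_3‖/‖e_2‖)
  = ln(6.856e-09/9.367e-06) / ln(9.367e-06/6.486e-04)
  = ln(0.000731931) / ln(0.0144419)
  = -7.219824 / -4.237622 ≈ 1.703744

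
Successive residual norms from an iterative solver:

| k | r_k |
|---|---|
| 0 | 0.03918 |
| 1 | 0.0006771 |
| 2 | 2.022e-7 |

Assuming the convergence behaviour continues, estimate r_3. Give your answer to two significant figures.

1.8e-14

First estimate the order: p ≈ ln(r_2/r_1) / ln(r_1/r_0) = ln(2.022e-7/0.0006771)/ln(0.0006771/0.03918) = ln(0.000298626)/ln(0.0172818) ≈ 2.0000.
Then r_3 ≈ r_2·(r_2/r_1)^p = 2.022e-7·(0.000298626)^2.0000 = 2.022e-7·8.91775e-08 ≈ 1.803e-14.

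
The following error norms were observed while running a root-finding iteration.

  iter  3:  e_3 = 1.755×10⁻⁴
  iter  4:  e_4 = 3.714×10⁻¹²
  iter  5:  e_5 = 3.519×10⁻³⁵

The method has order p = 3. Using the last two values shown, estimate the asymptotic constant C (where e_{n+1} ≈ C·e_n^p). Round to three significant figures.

0.687

C ≈ e_5 / e_4^3
  = 3.519×10⁻³⁵ / (3.714×10⁻¹²)^3
  = 3.519×10⁻³⁵ / 5.12302e-35 ≈ 0.6869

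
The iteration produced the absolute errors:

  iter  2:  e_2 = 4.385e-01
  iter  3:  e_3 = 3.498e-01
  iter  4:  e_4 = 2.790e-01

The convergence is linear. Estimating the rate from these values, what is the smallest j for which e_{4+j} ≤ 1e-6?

56

Rate ρ ≈ e_4/e_3 = 2.790e-01/3.498e-01 = 0.7976.
After j more steps, e_{4+j} ≈ 2.790e-01·ρ^j; need ρ^j ≤ 1e-6/2.790e-01 = 3.58423e-06.
j ≥ ln(3.58423e-06)/ln(0.7976) = -12.5390/-0.22615 = 55.446.
So 56 more iterations are needed.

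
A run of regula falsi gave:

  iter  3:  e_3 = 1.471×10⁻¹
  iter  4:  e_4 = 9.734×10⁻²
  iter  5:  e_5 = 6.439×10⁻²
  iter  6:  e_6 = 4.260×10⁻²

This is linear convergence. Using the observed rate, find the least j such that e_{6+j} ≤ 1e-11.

54

Rate ρ ≈ e_6/e_5 = 4.260×10⁻²/6.439×10⁻² = 0.6616.
After j more steps, e_{6+j} ≈ 4.260×10⁻²·ρ^j; need ρ^j ≤ 1e-11/4.260×10⁻² = 2.34742e-10.
j ≥ ln(2.34742e-10)/ln(0.6616) = -22.1725/-0.41309 = 53.675.
So 54 more iterations are needed.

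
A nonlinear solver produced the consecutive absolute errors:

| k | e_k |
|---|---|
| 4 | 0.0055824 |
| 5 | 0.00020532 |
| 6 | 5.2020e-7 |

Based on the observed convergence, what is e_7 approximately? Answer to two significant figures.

First estimate the order: p ≈ ln(e_6/e_5) / ln(e_5/e_4) = ln(5.2020e-7/0.00020532)/ln(0.00020532/0.0055824) = ln(0.00253361)/ln(0.0367799) ≈ 1.8100.
Then e_7 ≈ e_6·(e_6/e_5)^p = 5.2020e-7·(0.00253361)^1.8100 = 5.2020e-7·1.9988e-05 ≈ 1.04e-11.

1.0e-11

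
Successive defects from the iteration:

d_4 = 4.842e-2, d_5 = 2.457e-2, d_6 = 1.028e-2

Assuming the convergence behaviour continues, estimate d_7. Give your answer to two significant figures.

3.4e-3

First estimate the order: p ≈ ln(d_6/d_5) / ln(d_5/d_4) = ln(1.028e-2/2.457e-2)/ln(2.457e-2/4.842e-2) = ln(0.418396)/ln(0.507435) ≈ 1.2844.
Then d_7 ≈ d_6·(d_6/d_5)^p = 1.028e-2·(0.418396)^1.2844 = 1.028e-2·0.326563 ≈ 0.003357.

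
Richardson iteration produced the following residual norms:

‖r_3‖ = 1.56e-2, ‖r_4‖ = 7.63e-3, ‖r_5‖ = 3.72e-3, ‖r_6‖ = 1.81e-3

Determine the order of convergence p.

1

Consecutive ratios: ‖r_6‖/‖r_5‖ = 1.81e-3/3.72e-3 = 0.486559, ‖r_5‖/‖r_4‖ = 3.72e-3/7.63e-3 = 0.487549.
p ≈ ln(0.486559)/ln(0.487549) = -0.7204/-0.7184 ≈ 1.00.
So the convergence is linear (order 1).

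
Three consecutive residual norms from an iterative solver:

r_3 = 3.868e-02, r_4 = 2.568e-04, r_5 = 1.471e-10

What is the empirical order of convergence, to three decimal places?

p ≈ ln(r_5/r_4) / ln(r_4/r_3)
  = ln(1.471e-10/2.568e-04) / ln(2.568e-04/3.868e-02)
  = ln(5.72819e-07) / ln(0.00663909)
  = -14.372696 / -5.014780 ≈ 2.866067

2.866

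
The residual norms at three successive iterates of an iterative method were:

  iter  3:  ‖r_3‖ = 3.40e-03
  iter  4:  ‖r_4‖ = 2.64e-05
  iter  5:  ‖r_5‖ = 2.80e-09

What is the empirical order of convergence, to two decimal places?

1.88

p ≈ ln(‖r_5‖/‖r_4‖) / ln(‖r_4‖/‖r_3‖)
  = ln(2.80e-09/2.64e-05) / ln(2.64e-05/3.40e-03)
  = ln(0.000106061) / ln(0.00776471)
  = -9.15150 / -4.85817 ≈ 1.88373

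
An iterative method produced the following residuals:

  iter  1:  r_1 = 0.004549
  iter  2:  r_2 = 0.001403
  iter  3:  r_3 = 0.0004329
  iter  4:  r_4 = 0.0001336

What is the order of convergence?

1

Consecutive ratios: r_4/r_3 = 0.0001336/0.0004329 = 0.308616, r_3/r_2 = 0.0004329/0.001403 = 0.308553.
p ≈ ln(0.308616)/ln(0.308553) = -1.1757/-1.1759 ≈ 1.00.
So the convergence is linear (order 1).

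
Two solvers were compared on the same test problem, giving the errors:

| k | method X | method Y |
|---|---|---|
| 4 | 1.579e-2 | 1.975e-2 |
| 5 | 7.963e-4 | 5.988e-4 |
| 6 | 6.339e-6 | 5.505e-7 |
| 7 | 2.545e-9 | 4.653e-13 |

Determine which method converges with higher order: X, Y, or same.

Method X: p ≈ ln(2.545e-9/6.339e-6)/ln(6.339e-6/7.963e-4) ≈ 1.62.
Method Y: p ≈ ln(4.653e-13/5.505e-7)/ln(5.505e-7/5.988e-4) ≈ 2.00.
Method Y has the higher order (≈2.0 vs ≈1.6).

Y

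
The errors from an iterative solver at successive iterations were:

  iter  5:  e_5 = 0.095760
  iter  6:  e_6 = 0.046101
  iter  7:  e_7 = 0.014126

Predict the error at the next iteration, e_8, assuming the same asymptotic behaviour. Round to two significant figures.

First estimate the order: p ≈ ln(e_7/e_6) / ln(e_6/e_5) = ln(0.014126/0.046101)/ln(0.046101/0.095760) = ln(0.306414)/ln(0.481422) ≈ 1.6181.
Then e_8 ≈ e_7·(e_7/e_6)^p = 0.014126·(0.306414)^1.6181 = 0.014126·0.147501 ≈ 0.002084.

2.1e-3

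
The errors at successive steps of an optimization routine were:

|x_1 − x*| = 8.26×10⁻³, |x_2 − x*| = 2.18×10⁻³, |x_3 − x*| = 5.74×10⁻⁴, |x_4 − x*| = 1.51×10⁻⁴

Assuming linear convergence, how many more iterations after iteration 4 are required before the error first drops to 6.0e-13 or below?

Rate ρ ≈ |x_4 − x*|/|x_3 − x*| = 1.51×10⁻⁴/5.74×10⁻⁴ = 0.2631.
After j more steps, |x_{4+j} − x*| ≈ 1.51×10⁻⁴·ρ^j; need ρ^j ≤ 6.0e-13/1.51×10⁻⁴ = 3.97351e-09.
j ≥ ln(3.97351e-09)/ln(0.2631) = -19.3436/-1.33522 = 14.487.
So 15 more iterations are needed.

15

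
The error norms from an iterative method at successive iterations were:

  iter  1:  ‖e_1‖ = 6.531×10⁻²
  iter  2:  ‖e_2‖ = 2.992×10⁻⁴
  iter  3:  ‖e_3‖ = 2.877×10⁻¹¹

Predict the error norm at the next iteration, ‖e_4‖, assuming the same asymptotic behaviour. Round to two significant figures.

2.6e-32

First estimate the order: p ≈ ln(‖e_3‖/‖e_2‖) / ln(‖e_2‖/‖e_1‖) = ln(2.877×10⁻¹¹/2.992×10⁻⁴)/ln(2.992×10⁻⁴/6.531×10⁻²) = ln(9.61564e-08)/ln(0.00458123) ≈ 3.0000.
Then ‖e_4‖ ≈ ‖e_3‖·(‖e_3‖/‖e_2‖)^p = 2.877×10⁻¹¹·(9.61564e-08)^3.0000 = 2.877×10⁻¹¹·8.89067e-22 ≈ 2.558e-32.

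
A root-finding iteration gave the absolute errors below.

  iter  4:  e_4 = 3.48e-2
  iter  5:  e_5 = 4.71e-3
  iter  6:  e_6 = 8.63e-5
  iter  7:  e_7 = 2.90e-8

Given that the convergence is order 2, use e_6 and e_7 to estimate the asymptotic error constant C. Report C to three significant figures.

3.89

C ≈ e_7 / e_6^2
  = 2.90e-8 / (8.63e-5)^2
  = 2.90e-8 / 7.44769e-09 ≈ 3.8938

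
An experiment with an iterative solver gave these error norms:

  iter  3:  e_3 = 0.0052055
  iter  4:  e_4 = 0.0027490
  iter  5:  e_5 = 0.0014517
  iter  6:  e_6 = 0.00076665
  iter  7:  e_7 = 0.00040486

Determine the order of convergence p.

Consecutive ratios: e_7/e_6 = 0.00040486/0.00076665 = 0.52809, e_6/e_5 = 0.00076665/0.0014517 = 0.528105.
p ≈ ln(0.52809)/ln(0.528105) = -0.6385/-0.6385 ≈ 1.00.
So the convergence is linear (order 1).

1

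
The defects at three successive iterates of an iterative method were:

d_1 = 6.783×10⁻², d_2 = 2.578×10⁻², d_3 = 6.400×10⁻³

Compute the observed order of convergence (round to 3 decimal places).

p ≈ ln(d_3/d_2) / ln(d_2/d_1)
  = ln(6.400×10⁻³/2.578×10⁻²) / ln(2.578×10⁻²/6.783×10⁻²)
  = ln(0.248254) / ln(0.380068)
  = -1.393303 / -0.967405 ≈ 1.440248

1.440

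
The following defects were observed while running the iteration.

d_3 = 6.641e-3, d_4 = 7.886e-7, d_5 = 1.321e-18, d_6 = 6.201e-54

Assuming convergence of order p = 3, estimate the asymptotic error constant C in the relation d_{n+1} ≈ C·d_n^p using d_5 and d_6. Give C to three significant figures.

C ≈ d_6 / d_5^3
  = 6.201e-54 / (1.321e-18)^3
  = 6.201e-54 / 2.3052e-54 ≈ 2.69

2.69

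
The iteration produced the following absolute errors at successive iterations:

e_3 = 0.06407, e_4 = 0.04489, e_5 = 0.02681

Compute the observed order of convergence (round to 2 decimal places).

1.45

p ≈ ln(e_5/e_4) / ln(e_4/e_3)
  = ln(0.02681/0.04489) / ln(0.04489/0.06407)
  = ln(0.597238) / ln(0.70064)
  = -0.51544 / -0.35576 ≈ 1.44884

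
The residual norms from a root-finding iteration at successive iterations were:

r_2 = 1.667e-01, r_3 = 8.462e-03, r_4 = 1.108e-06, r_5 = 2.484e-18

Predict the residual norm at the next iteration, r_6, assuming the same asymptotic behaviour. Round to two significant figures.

2.8e-53

First estimate the order: p ≈ ln(r_5/r_4) / ln(r_4/r_3) = ln(2.484e-18/1.108e-06)/ln(1.108e-06/8.462e-03) = ln(2.24188e-12)/ln(0.000130938) ≈ 3.0002.
Then r_6 ≈ r_5·(r_5/r_4)^p = 2.484e-18·(2.24188e-12)^3.0002 = 2.484e-18·1.12075e-35 ≈ 2.784e-53.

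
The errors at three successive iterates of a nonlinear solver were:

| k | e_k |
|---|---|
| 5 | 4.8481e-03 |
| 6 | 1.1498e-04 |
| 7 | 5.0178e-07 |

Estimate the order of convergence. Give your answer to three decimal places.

1.452

p ≈ ln(e_7/e_6) / ln(e_6/e_5)
  = ln(5.0178e-07/1.1498e-04) / ln(1.1498e-04/4.8481e-03)
  = ln(0.00436406) / ln(0.0237165)
  = -5.434352 / -3.741584 ≈ 1.452420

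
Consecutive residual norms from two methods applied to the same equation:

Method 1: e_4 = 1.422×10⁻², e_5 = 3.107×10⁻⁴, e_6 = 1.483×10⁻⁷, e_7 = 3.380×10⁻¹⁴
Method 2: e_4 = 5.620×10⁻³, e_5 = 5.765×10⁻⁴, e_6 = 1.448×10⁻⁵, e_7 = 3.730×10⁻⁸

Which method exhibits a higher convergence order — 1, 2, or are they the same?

Method 1: p ≈ ln(3.380×10⁻¹⁴/1.483×10⁻⁷)/ln(1.483×10⁻⁷/3.107×10⁻⁴) ≈ 2.00.
Method 2: p ≈ ln(3.730×10⁻⁸/1.448×10⁻⁵)/ln(1.448×10⁻⁵/5.765×10⁻⁴) ≈ 1.62.
Method 1 has the higher order (≈2.0 vs ≈1.6).

1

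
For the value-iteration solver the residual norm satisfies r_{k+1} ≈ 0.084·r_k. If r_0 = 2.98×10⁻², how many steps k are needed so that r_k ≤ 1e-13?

After k steps, r_k ≈ 2.98×10⁻²·0.084^k.
Need 0.084^k ≤ 1e-13/2.98×10⁻² = 3.3557e-12.
k ≥ ln(3.3557e-12)/ln(0.084) = -26.4204/-2.47694 = 10.667.
Smallest integer k = 11.

11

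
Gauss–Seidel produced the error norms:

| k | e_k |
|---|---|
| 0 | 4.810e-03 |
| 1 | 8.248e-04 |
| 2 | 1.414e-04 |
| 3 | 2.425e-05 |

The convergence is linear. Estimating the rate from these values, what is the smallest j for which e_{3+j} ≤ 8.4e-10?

6

Rate ρ ≈ e_3/e_2 = 2.425e-05/1.414e-04 = 0.1715.
After j more steps, e_{3+j} ≈ 2.425e-05·ρ^j; need ρ^j ≤ 8.4e-10/2.425e-05 = 3.46392e-05.
j ≥ ln(3.46392e-05)/ln(0.1715) = -10.2705/-1.76317 = 5.825.
So 6 more iterations are needed.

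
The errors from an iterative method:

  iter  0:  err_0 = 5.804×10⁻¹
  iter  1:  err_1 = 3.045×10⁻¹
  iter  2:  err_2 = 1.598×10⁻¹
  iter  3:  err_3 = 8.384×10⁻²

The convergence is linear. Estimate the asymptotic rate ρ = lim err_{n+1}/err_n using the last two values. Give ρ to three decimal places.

0.525

ρ ≈ err_3/err_2 = 8.384×10⁻²/1.598×10⁻¹ = 0.52466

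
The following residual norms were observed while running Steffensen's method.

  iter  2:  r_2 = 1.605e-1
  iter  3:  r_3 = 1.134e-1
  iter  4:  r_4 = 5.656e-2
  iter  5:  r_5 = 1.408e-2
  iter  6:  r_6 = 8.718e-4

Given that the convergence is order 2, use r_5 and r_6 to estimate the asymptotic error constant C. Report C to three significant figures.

C ≈ r_6 / r_5^2
  = 8.718e-4 / (1.408e-2)^2
  = 8.718e-4 / 0.000198246 ≈ 4.3976

4.40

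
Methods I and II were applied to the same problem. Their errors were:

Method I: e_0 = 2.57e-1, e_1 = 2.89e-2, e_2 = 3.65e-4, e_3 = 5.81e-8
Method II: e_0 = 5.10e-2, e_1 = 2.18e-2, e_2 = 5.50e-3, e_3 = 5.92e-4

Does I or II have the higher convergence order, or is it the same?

Method I: p ≈ ln(5.81e-8/3.65e-4)/ln(3.65e-4/2.89e-2) ≈ 2.00.
Method II: p ≈ ln(5.92e-4/5.50e-3)/ln(5.50e-3/2.18e-2) ≈ 1.62.
Method I has the higher order (≈2.0 vs ≈1.6).

I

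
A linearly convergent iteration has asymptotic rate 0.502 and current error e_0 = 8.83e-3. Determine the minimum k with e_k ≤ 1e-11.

30

After k steps, e_k ≈ 8.83e-3·0.502^k.
Need 0.502^k ≤ 1e-11/8.83e-3 = 1.1325e-09.
k ≥ ln(1.1325e-09)/ln(0.502) = -20.5988/-0.68916 = 29.890.
Smallest integer k = 30.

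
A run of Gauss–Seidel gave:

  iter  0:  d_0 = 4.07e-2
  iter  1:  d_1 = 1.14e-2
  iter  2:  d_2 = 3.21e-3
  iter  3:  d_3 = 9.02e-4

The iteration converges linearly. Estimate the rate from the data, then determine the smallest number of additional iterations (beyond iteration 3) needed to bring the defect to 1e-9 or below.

11

Rate ρ ≈ d_3/d_2 = 9.02e-4/3.21e-3 = 0.2810.
After j more steps, d_{3+j} ≈ 9.02e-4·ρ^j; need ρ^j ≤ 1e-9/9.02e-4 = 1.10865e-06.
j ≥ ln(1.10865e-06)/ln(0.2810) = -13.7124/-1.26940 = 10.802.
So 11 more iterations are needed.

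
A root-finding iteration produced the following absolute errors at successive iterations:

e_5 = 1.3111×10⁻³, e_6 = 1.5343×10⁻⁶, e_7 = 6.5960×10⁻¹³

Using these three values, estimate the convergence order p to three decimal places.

2.172

p ≈ ln(e_7/e_6) / ln(e_6/e_5)
  = ln(6.5960×10⁻¹³/1.5343×10⁻⁶) / ln(1.5343×10⁻⁶/1.3111×10⁻³)
  = ln(4.29903e-07) / ln(0.00117024)
  = -14.659706 / -6.750546 ≈ 2.171633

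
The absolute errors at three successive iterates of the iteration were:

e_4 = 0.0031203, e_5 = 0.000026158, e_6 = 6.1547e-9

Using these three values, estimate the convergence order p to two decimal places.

1.75

p ≈ ln(e_6/e_5) / ln(e_5/e_4)
  = ln(6.1547e-9/0.000026158) / ln(0.000026158/0.0031203)
  = ln(0.000235289) / ln(0.00838317)
  = -8.35470 / -4.78153 ≈ 1.74729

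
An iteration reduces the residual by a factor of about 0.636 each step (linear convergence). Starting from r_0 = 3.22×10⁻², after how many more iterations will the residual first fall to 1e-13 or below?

59

After k steps, r_k ≈ 3.22×10⁻²·0.636^k.
Need 0.636^k ≤ 1e-13/3.22×10⁻² = 3.10559e-12.
k ≥ ln(3.10559e-12)/ln(0.636) = -26.4978/-0.45256 = 58.551.
Smallest integer k = 59.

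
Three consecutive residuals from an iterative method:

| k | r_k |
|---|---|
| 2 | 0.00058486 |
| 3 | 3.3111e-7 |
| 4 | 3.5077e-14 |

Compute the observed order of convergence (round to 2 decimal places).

p ≈ ln(r_4/r_3) / ln(r_3/r_2)
  = ln(3.5077e-14/3.3111e-7) / ln(3.3111e-7/0.00058486)
  = ln(1.05938e-07) / ln(0.000566135)
  = -16.06041 / -7.47668 ≈ 2.14807

2.15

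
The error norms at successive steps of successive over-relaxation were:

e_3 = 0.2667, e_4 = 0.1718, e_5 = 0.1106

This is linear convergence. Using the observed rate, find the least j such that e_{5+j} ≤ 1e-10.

48

Rate ρ ≈ e_5/e_4 = 0.1106/0.1718 = 0.6438.
After j more steps, e_{5+j} ≈ 0.1106·ρ^j; need ρ^j ≤ 1e-10/0.1106 = 9.04159e-10.
j ≥ ln(9.04159e-10)/ln(0.6438) = -20.8240/-0.44037 = 47.288.
So 48 more iterations are needed.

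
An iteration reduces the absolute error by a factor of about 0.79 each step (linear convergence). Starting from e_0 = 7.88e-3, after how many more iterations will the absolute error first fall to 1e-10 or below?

After k steps, e_k ≈ 7.88e-3·0.79^k.
Need 0.79^k ≤ 1e-10/7.88e-3 = 1.26904e-08.
k ≥ ln(1.26904e-08)/ln(0.79) = -18.1824/-0.23572 = 77.136.
Smallest integer k = 78.

78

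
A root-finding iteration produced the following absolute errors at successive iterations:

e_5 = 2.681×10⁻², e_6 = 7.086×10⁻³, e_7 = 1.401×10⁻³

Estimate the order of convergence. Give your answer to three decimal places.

p ≈ ln(e_7/e_6) / ln(e_6/e_5)
  = ln(1.401×10⁻³/7.086×10⁻³) / ln(7.086×10⁻³/2.681×10⁻²)
  = ln(0.197714) / ln(0.264304)
  = -1.620934 / -1.330655 ≈ 1.218147

1.218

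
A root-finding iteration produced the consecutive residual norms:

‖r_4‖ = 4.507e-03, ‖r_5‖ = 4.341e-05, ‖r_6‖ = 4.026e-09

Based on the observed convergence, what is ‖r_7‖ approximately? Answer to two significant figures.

3.5e-17

First estimate the order: p ≈ ln(‖r_6‖/‖r_5‖) / ln(‖r_5‖/‖r_4‖) = ln(4.026e-09/4.341e-05)/ln(4.341e-05/4.507e-03) = ln(9.27436e-05)/ln(0.00963168) ≈ 2.0001.
Then ‖r_7‖ ≈ ‖r_6‖·(‖r_6‖/‖r_5‖)^p = 4.026e-09·(9.27436e-05)^2.0001 = 4.026e-09·8.59339e-09 ≈ 3.46e-17.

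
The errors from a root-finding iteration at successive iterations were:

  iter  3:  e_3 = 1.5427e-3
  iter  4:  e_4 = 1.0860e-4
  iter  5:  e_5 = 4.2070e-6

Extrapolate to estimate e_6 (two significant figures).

First estimate the order: p ≈ ln(e_5/e_4) / ln(e_4/e_3) = ln(4.2070e-6/1.0860e-4)/ln(1.0860e-4/1.5427e-3) = ln(0.0387385)/ln(0.0703961) ≈ 1.2251.
Then e_6 ≈ e_5·(e_5/e_4)^p = 4.2070e-6·(0.0387385)^1.2251 = 4.2070e-6·0.0186352 ≈ 7.84e-08.

7.8e-8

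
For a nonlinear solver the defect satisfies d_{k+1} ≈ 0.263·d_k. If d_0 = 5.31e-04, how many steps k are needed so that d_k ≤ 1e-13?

After k steps, d_k ≈ 5.31e-04·0.263^k.
Need 0.263^k ≤ 1e-13/5.31e-04 = 1.88324e-10.
k ≥ ln(1.88324e-10)/ln(0.263) = -22.3929/-1.33560 = 16.766.
Smallest integer k = 17.

17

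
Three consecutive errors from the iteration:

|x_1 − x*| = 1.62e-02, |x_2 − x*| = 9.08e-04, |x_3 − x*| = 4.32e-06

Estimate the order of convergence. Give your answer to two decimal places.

1.86

p ≈ ln(|x_3 − x*|/|x_2 − x*|) / ln(|x_2 − x*|/|x_1 − x*|)
  = ln(4.32e-06/9.08e-04) / ln(9.08e-04/1.62e-02)
  = ln(0.00475771) / ln(0.0560494)
  = -5.34799 / -2.88152 ≈ 1.85596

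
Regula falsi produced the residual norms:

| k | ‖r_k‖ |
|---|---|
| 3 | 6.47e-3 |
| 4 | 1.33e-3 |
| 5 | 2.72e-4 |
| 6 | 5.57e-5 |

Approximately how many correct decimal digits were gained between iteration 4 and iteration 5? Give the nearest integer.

1

Digits gained ≈ log₁₀(‖r_4‖/‖r_5‖) = log₁₀(1.33e-3/2.72e-4) = log₁₀(4.88971) ≈ 0.689.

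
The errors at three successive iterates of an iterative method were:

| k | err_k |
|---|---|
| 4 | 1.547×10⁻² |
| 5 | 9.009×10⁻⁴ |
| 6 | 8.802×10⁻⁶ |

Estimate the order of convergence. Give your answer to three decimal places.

1.628

p ≈ ln(err_6/err_5) / ln(err_5/err_4)
  = ln(8.802×10⁻⁶/9.009×10⁻⁴) / ln(9.009×10⁻⁴/1.547×10⁻²)
  = ln(0.00977023) / ln(0.0582353)
  = -4.628415 / -2.843264 ≈ 1.627853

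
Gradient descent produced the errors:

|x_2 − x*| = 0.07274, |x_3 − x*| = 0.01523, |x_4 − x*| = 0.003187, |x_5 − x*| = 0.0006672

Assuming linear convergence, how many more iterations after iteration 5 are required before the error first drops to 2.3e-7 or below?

Rate ρ ≈ |x_5 − x*|/|x_4 − x*| = 0.0006672/0.003187 = 0.2094.
After j more steps, |x_{5+j} − x*| ≈ 0.0006672·ρ^j; need ρ^j ≤ 2.3e-7/0.0006672 = 0.000344724.
j ≥ ln(0.000344724)/ln(0.2094) = -7.9728/-1.56351 = 5.099.
So 6 more iterations are needed.

6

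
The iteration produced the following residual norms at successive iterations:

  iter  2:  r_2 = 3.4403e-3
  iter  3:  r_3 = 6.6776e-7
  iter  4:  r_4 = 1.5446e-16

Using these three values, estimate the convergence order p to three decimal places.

2.596

p ≈ ln(r_4/r_3) / ln(r_3/r_2)
  = ln(1.5446e-16/6.6776e-7) / ln(6.6776e-7/3.4403e-3)
  = ln(2.31311e-10) / ln(0.000194099)
  = -22.187258 / -8.547142 ≈ 2.595869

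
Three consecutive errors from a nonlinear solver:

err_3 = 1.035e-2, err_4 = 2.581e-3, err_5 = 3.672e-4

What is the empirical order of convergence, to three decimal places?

1.404

p ≈ ln(err_5/err_4) / ln(err_4/err_3)
  = ln(3.672e-4/2.581e-3) / ln(2.581e-3/1.035e-2)
  = ln(0.14227) / ln(0.249372)
  = -1.950029 / -1.388810 ≈ 1.404101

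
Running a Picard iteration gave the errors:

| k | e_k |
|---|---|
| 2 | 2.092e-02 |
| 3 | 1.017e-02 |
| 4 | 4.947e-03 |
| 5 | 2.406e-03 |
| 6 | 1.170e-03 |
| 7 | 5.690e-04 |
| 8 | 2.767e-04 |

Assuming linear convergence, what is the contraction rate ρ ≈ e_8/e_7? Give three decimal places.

0.486

ρ ≈ e_8/e_7 = 2.767e-04/5.690e-04 = 0.48629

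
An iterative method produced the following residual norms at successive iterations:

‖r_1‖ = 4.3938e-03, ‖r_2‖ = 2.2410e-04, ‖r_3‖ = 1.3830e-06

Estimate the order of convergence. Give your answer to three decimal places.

1.710

p ≈ ln(‖r_3‖/‖r_2‖) / ln(‖r_2‖/‖r_1‖)
  = ln(1.3830e-06/2.2410e-04) / ln(2.2410e-04/4.3938e-03)
  = ln(0.00617135) / ln(0.0510037)
  = -5.087838 / -2.975857 ≈ 1.709705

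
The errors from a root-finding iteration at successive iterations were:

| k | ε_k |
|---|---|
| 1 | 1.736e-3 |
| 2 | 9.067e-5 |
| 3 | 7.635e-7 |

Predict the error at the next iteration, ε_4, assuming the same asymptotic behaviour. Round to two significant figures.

3.4e-10

First estimate the order: p ≈ ln(ε_3/ε_2) / ln(ε_2/ε_1) = ln(7.635e-7/9.067e-5)/ln(9.067e-5/1.736e-3) = ln(0.00842065)/ln(0.0522293) ≈ 1.6182.
Then ε_4 ≈ ε_3·(ε_3/ε_2)^p = 7.635e-7·(0.00842065)^1.6182 = 7.635e-7·0.000439333 ≈ 3.354e-10.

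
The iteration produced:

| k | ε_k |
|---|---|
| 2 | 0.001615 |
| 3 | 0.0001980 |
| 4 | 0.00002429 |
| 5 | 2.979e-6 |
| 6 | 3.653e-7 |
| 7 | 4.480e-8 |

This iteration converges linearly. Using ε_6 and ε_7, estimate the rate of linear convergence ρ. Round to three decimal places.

ρ ≈ ε_7/ε_6 = 4.480e-8/3.653e-7 = 0.12264

0.123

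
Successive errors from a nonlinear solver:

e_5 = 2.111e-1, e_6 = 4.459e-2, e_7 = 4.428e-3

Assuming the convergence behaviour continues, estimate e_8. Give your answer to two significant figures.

1.4e-4

First estimate the order: p ≈ ln(e_7/e_6) / ln(e_6/e_5) = ln(4.428e-3/4.459e-2)/ln(4.459e-2/2.111e-1) = ln(0.0993048)/ln(0.211227) ≈ 1.4854.
Then e_8 ≈ e_7·(e_7/e_6)^p = 4.428e-3·(0.0993048)^1.4854 = 4.428e-3·0.0323668 ≈ 0.0001433.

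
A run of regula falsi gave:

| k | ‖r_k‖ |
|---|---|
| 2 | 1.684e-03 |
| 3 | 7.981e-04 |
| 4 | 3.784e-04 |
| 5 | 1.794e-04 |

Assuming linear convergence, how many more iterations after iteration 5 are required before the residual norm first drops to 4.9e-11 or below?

21

Rate ρ ≈ ‖r_5‖/‖r_4‖ = 1.794e-04/3.784e-04 = 0.4741.
After j more steps, ‖r_{5+j}‖ ≈ 1.794e-04·ρ^j; need ρ^j ≤ 4.9e-11/1.794e-04 = 2.73133e-07.
j ≥ ln(2.73133e-07)/ln(0.4741) = -15.1133/-0.74634 = 20.250.
So 21 more iterations are needed.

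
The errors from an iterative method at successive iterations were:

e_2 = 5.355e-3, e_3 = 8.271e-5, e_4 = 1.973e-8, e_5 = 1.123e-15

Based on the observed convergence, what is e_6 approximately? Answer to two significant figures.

3.6e-30

First estimate the order: p ≈ ln(e_5/e_4) / ln(e_4/e_3) = ln(1.123e-15/1.973e-8)/ln(1.973e-8/8.271e-5) = ln(5.69184e-08)/ln(0.000238544) ≈ 2.0000.
Then e_6 ≈ e_5·(e_5/e_4)^p = 1.123e-15·(5.69184e-08)^2.0000 = 1.123e-15·3.2397e-15 ≈ 3.638e-30.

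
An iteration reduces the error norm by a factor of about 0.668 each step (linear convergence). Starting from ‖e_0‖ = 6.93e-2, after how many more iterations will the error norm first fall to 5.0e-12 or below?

58

After k steps, ‖e_k‖ ≈ 6.93e-2·0.668^k.
Need 0.668^k ≤ 5.0e-12/6.93e-2 = 7.21501e-11.
k ≥ ln(7.21501e-11)/ln(0.668) = -23.3523/-0.40347 = 57.879.
Smallest integer k = 58.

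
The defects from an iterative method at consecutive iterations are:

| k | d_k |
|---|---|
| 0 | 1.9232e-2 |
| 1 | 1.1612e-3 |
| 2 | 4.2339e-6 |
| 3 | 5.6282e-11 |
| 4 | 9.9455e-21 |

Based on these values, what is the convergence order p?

2

Consecutive ratios: d_4/d_3 = 9.9455e-21/5.6282e-11 = 1.76708e-10, d_3/d_2 = 5.6282e-11/4.2339e-6 = 1.32932e-05.
p ≈ ln(1.76708e-10)/ln(1.32932e-05) = -22.4565/-11.2283 ≈ 2.00.
So the convergence is quadratic (order 2).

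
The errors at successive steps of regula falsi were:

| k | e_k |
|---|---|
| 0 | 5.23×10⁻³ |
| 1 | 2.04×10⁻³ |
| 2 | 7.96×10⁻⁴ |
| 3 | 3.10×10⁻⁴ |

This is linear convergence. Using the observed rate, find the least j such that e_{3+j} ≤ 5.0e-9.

12

Rate ρ ≈ e_3/e_2 = 3.10×10⁻⁴/7.96×10⁻⁴ = 0.3894.
After j more steps, e_{3+j} ≈ 3.10×10⁻⁴·ρ^j; need ρ^j ≤ 5.0e-9/3.10×10⁻⁴ = 1.6129e-05.
j ≥ ln(1.6129e-05)/ln(0.3894) = -11.0349/-0.94315 = 11.700.
So 12 more iterations are needed.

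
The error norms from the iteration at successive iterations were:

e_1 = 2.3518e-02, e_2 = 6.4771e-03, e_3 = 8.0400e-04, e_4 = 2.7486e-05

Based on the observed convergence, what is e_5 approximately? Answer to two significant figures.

1.2e-7

First estimate the order: p ≈ ln(e_4/e_3) / ln(e_3/e_2) = ln(2.7486e-05/8.0400e-04)/ln(8.0400e-04/6.4771e-03) = ln(0.0341866)/ln(0.12413) ≈ 1.6180.
Then e_5 ≈ e_4·(e_4/e_3)^p = 2.7486e-05·(0.0341866)^1.6180 = 2.7486e-05·0.00424403 ≈ 1.167e-07.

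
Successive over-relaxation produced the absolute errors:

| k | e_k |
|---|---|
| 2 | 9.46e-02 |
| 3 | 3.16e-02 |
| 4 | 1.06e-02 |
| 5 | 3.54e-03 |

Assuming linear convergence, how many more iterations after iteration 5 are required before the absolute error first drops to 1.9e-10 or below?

16

Rate ρ ≈ e_5/e_4 = 3.54e-03/1.06e-02 = 0.3340.
After j more steps, e_{5+j} ≈ 3.54e-03·ρ^j; need ρ^j ≤ 1.9e-10/3.54e-03 = 5.36723e-08.
j ≥ ln(5.36723e-08)/ln(0.3340) = -16.7404/-1.09661 = 15.266.
So 16 more iterations are needed.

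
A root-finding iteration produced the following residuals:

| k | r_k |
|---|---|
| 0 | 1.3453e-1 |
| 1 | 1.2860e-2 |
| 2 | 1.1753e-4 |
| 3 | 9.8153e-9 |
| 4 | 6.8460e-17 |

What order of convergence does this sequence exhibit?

Consecutive ratios: r_4/r_3 = 6.8460e-17/9.8153e-9 = 6.97483e-09, r_3/r_2 = 9.8153e-9/1.1753e-4 = 8.35131e-05.
p ≈ ln(6.97483e-09)/ln(8.35131e-05) = -18.7810/-9.3905 ≈ 2.00.
So the convergence is quadratic (order 2).

2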